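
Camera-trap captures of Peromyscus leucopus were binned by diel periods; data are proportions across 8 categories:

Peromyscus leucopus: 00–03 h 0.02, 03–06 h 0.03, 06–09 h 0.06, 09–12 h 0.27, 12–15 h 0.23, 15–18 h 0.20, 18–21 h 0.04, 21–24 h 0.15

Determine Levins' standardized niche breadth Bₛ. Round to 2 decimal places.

Σpᵢ² = 0.02² + 0.03² + 0.06² + 0.27² + 0.23² + 0.20² + 0.04² + 0.15² = 0.0004 + 0.0009 + 0.0036 + 0.0729 + 0.0529 + 0.0400 + 0.0016 + 0.0225 = 0.1948
B = 1 / 0.1948 = 5.1335
Bₛ = (B − 1)/(n − 1) = (5.1335 − 1)/(8 − 1) = 4.1335/7 = 0.5905

0.59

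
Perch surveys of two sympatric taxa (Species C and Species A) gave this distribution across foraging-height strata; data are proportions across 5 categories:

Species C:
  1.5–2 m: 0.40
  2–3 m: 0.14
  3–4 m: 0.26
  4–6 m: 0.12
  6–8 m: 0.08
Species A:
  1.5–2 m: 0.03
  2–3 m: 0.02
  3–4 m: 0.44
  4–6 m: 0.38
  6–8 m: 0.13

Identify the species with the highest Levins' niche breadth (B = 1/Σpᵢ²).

Σp_Cᵢ² = 0.40² + 0.14² + 0.26² + 0.12² + 0.08² = 0.1600 + 0.0196 + 0.0676 + 0.0144 + 0.0064 = 0.2680
B_C = 1 / 0.2680 = 3.7313
Σp_Aᵢ² = 0.03² + 0.02² + 0.44² + 0.38² + 0.13² = 0.0009 + 0.0004 + 0.1936 + 0.1444 + 0.0169 = 0.3562
B_A = 1 / 0.3562 = 2.8074
Highest B → broadest niche (most generalist): Species C (B = 3.73).

Species C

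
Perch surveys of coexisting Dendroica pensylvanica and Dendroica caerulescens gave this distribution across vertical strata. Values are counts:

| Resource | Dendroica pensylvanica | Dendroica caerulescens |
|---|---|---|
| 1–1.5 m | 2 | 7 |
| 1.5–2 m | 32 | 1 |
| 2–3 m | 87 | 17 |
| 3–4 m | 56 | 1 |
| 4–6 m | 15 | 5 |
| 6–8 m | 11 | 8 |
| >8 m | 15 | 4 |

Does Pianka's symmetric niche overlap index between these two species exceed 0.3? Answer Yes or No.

Yes

Proportions for Dendroica pensylvanica (n=218): 2/218=0.0092, 32/218=0.1468, 87/218=0.3991, 56/218=0.2569, 15/218=0.0688, 11/218=0.0505, 15/218=0.0688
Proportions for Dendroica caerulescens (n=43): 7/43=0.1628, 1/43=0.0233, 17/43=0.3953, 1/43=0.0233, 5/43=0.1163, 8/43=0.1860, 4/43=0.0930
Σ p₁ᵢp₂ᵢ = 0.001498 + 0.003420 + 0.157764 + 0.005986 + 0.008001 + 0.009393 + 0.006398 = 0.192460
Σp_1ᵢ² = 0.0092² + 0.1468² + 0.3991² + 0.2569² + 0.0688² + 0.0505² + 0.0688² = 0.000085 + 0.021550 + 0.159281 + 0.065998 + 0.004733 + 0.002550 + 0.004733 = 0.258930
Σp_2ᵢ² = 0.1628² + 0.0233² + 0.3953² + 0.0233² + 0.1163² + 0.1860² + 0.0930² = 0.026504 + 0.000543 + 0.156262 + 0.000543 + 0.013526 + 0.034596 + 0.008649 = 0.240623
O = 0.192460 / √(0.258930 × 0.240623) = 0.192460 / 0.2496087 = 0.7710
O = 0.7710 > 0.3 → Yes.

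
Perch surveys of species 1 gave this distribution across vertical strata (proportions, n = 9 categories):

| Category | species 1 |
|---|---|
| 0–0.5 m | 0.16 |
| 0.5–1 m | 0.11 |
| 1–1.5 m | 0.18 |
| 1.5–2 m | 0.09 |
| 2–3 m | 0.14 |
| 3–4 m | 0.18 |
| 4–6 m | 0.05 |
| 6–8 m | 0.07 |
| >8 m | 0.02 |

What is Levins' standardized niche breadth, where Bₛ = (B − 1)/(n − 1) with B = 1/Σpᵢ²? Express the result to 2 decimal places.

0.78

Σpᵢ² = 0.16² + 0.11² + 0.18² + 0.09² + 0.14² + 0.18² + 0.05² + 0.07² + 0.02² = 0.0256 + 0.0121 + 0.0324 + 0.0081 + 0.0196 + 0.0324 + 0.0025 + 0.0049 + 0.0004 = 0.1380
B = 1 / 0.1380 = 7.2464
Bₛ = (B − 1)/(n − 1) = (7.2464 − 1)/(9 − 1) = 6.2464/8 = 0.7808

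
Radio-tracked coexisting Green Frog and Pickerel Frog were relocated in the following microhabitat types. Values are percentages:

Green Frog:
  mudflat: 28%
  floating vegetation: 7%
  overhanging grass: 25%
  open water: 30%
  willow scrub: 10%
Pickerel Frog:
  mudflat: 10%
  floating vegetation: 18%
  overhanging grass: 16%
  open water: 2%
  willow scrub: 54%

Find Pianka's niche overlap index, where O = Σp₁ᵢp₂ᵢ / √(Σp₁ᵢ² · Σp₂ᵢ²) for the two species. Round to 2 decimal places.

Convert percentages to proportions (divide by 100).
Σ p₁ᵢp₂ᵢ = 0.0280 + 0.0126 + 0.0400 + 0.0060 + 0.0540 = 0.1406
Σp_1ᵢ² = 0.28² + 0.07² + 0.25² + 0.30² + 0.10² = 0.0784 + 0.0049 + 0.0625 + 0.0900 + 0.0100 = 0.2458
Σp_2ᵢ² = 0.10² + 0.18² + 0.16² + 0.02² + 0.54² = 0.0100 + 0.0324 + 0.0256 + 0.0004 + 0.2916 = 0.3600
O = 0.1406 / √(0.2458 × 0.3600) = 0.1406 / 0.29747 = 0.4727

0.47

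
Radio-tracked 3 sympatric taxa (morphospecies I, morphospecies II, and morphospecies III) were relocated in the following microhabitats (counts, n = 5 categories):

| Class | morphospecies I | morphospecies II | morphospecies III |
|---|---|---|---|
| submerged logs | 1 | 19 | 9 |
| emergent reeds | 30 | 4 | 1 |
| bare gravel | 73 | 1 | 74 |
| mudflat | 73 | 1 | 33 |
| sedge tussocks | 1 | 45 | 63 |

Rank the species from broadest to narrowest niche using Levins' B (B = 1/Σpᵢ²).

Proportions for morphospecies I (n=178): 1/178=0.0056, 30/178=0.1685, 73/178=0.4101, 73/178=0.4101, 1/178=0.0056
Proportions for morphospecies II (n=70): 19/70=0.2714, 4/70=0.0571, 1/70=0.0143, 1/70=0.0143, 45/70=0.6429
Proportions for morphospecies III (n=180): 9/180=0.0500, 1/180=0.0056, 74/180=0.4111, 33/180=0.1833, 63/180=0.3500
Σp_Iᵢ² = 0.0056² + 0.1685² + 0.4101² + 0.4101² + 0.0056² = 0.000031 + 0.028392 + 0.168182 + 0.168182 + 0.000031 = 0.364818
B_I = 1 / 0.364818 = 2.7411
Σp_IIᵢ² = 0.2714² + 0.0571² + 0.0143² + 0.0143² + 0.6429² = 0.073658 + 0.003260 + 0.000204 + 0.000204 + 0.413320 = 0.490646
B_II = 1 / 0.490646 = 2.0381
Σp_IIIᵢ² = 0.0500² + 0.0056² + 0.4111² + 0.1833² + 0.3500² = 0.002500 + 0.000031 + 0.169003 + 0.033599 + 0.122500 = 0.327633
B_III = 1 / 0.327633 = 3.0522
Ranking by B (broadest → narrowest): morphospecies III (3.05) > morphospecies I (2.74) > morphospecies II (2.04)

morphospecies III > morphospecies I > morphospecies II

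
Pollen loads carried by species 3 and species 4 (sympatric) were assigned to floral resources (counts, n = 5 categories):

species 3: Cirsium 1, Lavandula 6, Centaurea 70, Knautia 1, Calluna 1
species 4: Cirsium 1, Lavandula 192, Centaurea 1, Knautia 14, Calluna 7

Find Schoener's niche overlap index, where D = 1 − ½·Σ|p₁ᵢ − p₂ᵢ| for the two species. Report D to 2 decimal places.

0.11

Proportions for species 3 (n=79): 1/79=0.0127, 6/79=0.0759, 70/79=0.8861, 1/79=0.0127, 1/79=0.0127
Proportions for species 4 (n=215): 1/215=0.0047, 192/215=0.8930, 1/215=0.0047, 14/215=0.0651, 7/215=0.0326
Σ|p₁ᵢ − p₂ᵢ| = 0.0080 + 0.8171 + 0.8814 + 0.0524 + 0.0199 = 1.7788
D = 1 − ½ × 1.7788 = 1 − 0.88940 = 0.11060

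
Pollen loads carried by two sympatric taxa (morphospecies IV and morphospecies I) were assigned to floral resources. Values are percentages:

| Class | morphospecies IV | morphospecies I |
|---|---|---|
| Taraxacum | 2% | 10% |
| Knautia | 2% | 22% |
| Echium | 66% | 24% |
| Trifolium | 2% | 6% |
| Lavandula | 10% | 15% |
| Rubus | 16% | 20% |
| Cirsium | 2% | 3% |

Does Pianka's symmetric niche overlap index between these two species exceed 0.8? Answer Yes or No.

No

Convert percentages to proportions (divide by 100).
Σ p₁ᵢp₂ᵢ = 0.0020 + 0.0044 + 0.1584 + 0.0012 + 0.0150 + 0.0320 + 0.0006 = 0.2136
Σp_1ᵢ² = 0.02² + 0.02² + 0.66² + 0.02² + 0.10² + 0.16² + 0.02² = 0.0004 + 0.0004 + 0.4356 + 0.0004 + 0.0100 + 0.0256 + 0.0004 = 0.4728
Σp_2ᵢ² = 0.10² + 0.22² + 0.24² + 0.06² + 0.15² + 0.20² + 0.03² = 0.0100 + 0.0484 + 0.0576 + 0.0036 + 0.0225 + 0.0400 + 0.0009 = 0.1830
O = 0.2136 / √(0.4728 × 0.1830) = 0.2136 / 0.29415 = 0.7262
O = 0.7262 < 0.8 → No.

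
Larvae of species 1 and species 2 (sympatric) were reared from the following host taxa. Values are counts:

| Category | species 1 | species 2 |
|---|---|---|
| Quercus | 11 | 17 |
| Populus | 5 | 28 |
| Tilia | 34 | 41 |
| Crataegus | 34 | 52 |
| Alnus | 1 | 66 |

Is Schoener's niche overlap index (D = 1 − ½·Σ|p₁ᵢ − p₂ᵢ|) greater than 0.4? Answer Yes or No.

Yes

Proportions for species 1 (n=85): 11/85=0.1294, 5/85=0.0588, 34/85=0.4000, 34/85=0.4000, 1/85=0.0118
Proportions for species 2 (n=204): 17/204=0.0833, 28/204=0.1373, 41/204=0.2010, 52/204=0.2549, 66/204=0.3235
Σ|p₁ᵢ − p₂ᵢ| = 0.0461 + 0.0785 + 0.1990 + 0.1451 + 0.3117 = 0.7804
D = 1 − ½ × 0.7804 = 1 − 0.39020 = 0.60980
D = 0.60980 > 0.4 → Yes.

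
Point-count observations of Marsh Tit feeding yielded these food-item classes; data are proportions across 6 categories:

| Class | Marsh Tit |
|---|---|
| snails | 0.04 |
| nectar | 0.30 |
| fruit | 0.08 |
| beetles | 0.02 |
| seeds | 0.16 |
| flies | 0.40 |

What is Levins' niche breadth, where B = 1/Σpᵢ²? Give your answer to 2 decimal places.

3.52

Σpᵢ² = 0.04² + 0.30² + 0.08² + 0.02² + 0.16² + 0.40² = 0.0016 + 0.0900 + 0.0064 + 0.0004 + 0.0256 + 0.1600 = 0.2840
B = 1 / 0.2840 = 3.5211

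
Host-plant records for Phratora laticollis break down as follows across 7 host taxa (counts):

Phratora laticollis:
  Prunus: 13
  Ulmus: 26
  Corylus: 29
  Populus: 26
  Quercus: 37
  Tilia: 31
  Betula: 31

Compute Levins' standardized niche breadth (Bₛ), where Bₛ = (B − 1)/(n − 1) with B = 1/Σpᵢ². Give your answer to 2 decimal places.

0.93

Proportions for Phratora laticollis (n=193): 13/193=0.0674, 26/193=0.1347, 29/193=0.1503, 26/193=0.1347, 37/193=0.1917, 31/193=0.1606, 31/193=0.1606
Σpᵢ² = 0.0674² + 0.1347² + 0.1503² + 0.1347² + 0.1917² + 0.1606² + 0.1606² = 0.004543 + 0.018144 + 0.022590 + 0.018144 + 0.036749 + 0.025792 + 0.025792 = 0.151754
B = 1 / 0.151754 = 6.5896
Bₛ = (B − 1)/(n − 1) = (6.5896 − 1)/(7 − 1) = 5.5896/6 = 0.9316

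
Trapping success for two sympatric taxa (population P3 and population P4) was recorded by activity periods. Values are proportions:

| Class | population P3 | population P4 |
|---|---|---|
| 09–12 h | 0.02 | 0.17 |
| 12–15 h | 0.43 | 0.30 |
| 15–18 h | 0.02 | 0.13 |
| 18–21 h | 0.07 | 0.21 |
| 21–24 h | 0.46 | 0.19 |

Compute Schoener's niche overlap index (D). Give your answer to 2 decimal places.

Σ|p₁ᵢ − p₂ᵢ| = 0.15 + 0.13 + 0.11 + 0.14 + 0.27 = 0.80
D = 1 − ½ × 0.80 = 1 − 0.400 = 0.6000

0.60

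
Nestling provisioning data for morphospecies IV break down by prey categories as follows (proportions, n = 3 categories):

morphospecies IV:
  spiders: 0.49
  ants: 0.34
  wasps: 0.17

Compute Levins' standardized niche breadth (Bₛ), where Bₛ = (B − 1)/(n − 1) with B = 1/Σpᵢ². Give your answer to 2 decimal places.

Σpᵢ² = 0.49² + 0.34² + 0.17² = 0.2401 + 0.1156 + 0.0289 = 0.3846
B = 1 / 0.3846 = 2.6001
Bₛ = (B − 1)/(n − 1) = (2.6001 − 1)/(3 − 1) = 1.6001/2 = 0.8001

0.80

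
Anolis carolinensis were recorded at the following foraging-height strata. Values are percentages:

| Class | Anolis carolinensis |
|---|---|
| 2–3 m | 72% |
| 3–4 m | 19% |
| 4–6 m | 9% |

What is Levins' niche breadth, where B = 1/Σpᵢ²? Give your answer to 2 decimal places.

1.78

Convert percentages to proportions (divide by 100).
Σpᵢ² = 0.72² + 0.19² + 0.09² = 0.5184 + 0.0361 + 0.0081 = 0.5626
B = 1 / 0.5626 = 1.7775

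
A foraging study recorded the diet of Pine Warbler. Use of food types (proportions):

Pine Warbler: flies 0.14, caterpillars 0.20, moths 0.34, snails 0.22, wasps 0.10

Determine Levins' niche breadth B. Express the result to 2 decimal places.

Σpᵢ² = 0.14² + 0.20² + 0.34² + 0.22² + 0.10² = 0.0196 + 0.0400 + 0.1156 + 0.0484 + 0.0100 = 0.2336
B = 1 / 0.2336 = 4.2808

4.28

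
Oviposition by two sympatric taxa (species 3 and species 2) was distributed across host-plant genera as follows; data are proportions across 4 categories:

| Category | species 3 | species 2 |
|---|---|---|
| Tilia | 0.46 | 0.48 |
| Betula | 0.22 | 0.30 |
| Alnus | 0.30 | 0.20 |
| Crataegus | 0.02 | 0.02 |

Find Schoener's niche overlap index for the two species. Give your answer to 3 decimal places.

Σ|p₁ᵢ − p₂ᵢ| = 0.02 + 0.08 + 0.10 + 0.00 = 0.20
D = 1 − ½ × 0.20 = 1 − 0.100 = 0.90000

0.900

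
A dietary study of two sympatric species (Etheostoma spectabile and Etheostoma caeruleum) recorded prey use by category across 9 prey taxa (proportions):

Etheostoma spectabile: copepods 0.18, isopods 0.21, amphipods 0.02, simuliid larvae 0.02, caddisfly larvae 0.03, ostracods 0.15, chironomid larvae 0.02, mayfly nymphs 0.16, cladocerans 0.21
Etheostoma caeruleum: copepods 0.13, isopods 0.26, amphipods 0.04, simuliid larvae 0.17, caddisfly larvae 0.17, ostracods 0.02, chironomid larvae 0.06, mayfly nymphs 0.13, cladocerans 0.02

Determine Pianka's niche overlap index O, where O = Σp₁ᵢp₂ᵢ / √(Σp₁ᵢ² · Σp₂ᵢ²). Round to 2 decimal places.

0.69

Σ p₁ᵢp₂ᵢ = 0.0234 + 0.0546 + 0.0008 + 0.0034 + 0.0051 + 0.0030 + 0.0012 + 0.0208 + 0.0042 = 0.1165
Σp_1ᵢ² = 0.18² + 0.21² + 0.02² + 0.02² + 0.03² + 0.15² + 0.02² + 0.16² + 0.21² = 0.0324 + 0.0441 + 0.0004 + 0.0004 + 0.0009 + 0.0225 + 0.0004 + 0.0256 + 0.0441 = 0.1708
Σp_2ᵢ² = 0.13² + 0.26² + 0.04² + 0.17² + 0.17² + 0.02² + 0.06² + 0.13² + 0.02² = 0.0169 + 0.0676 + 0.0016 + 0.0289 + 0.0289 + 0.0004 + 0.0036 + 0.0169 + 0.0004 = 0.1652
O = 0.1165 / √(0.1708 × 0.1652) = 0.1165 / 0.16798 = 0.6935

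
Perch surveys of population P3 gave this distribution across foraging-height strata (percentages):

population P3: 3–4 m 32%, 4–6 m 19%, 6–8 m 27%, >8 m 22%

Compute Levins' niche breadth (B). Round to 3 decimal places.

3.849

Convert percentages to proportions (divide by 100).
Σpᵢ² = 0.32² + 0.19² + 0.27² + 0.22² = 0.1024 + 0.0361 + 0.0729 + 0.0484 = 0.2598
B = 1 / 0.2598 = 3.84911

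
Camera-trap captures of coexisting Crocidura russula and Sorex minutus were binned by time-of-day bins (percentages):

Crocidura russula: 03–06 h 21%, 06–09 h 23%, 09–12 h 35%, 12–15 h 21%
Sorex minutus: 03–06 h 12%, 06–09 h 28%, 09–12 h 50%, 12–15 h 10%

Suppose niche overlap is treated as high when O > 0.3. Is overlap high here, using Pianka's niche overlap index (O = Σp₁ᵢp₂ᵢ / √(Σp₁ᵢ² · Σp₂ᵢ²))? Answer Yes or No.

Yes

Convert percentages to proportions (divide by 100).
Σ p₁ᵢp₂ᵢ = 0.0252 + 0.0644 + 0.1750 + 0.0210 = 0.2856
Σp_1ᵢ² = 0.21² + 0.23² + 0.35² + 0.21² = 0.0441 + 0.0529 + 0.1225 + 0.0441 = 0.2636
Σp_2ᵢ² = 0.12² + 0.28² + 0.50² + 0.10² = 0.0144 + 0.0784 + 0.2500 + 0.0100 = 0.3528
O = 0.2856 / √(0.2636 × 0.3528) = 0.2856 / 0.30496 = 0.9365
O = 0.9365 > 0.3 → Yes.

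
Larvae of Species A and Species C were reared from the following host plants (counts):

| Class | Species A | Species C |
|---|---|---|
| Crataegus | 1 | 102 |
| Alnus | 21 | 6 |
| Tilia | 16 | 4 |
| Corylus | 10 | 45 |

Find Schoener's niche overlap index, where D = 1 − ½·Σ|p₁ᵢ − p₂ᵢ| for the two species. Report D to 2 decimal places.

Proportions for Species A (n=48): 1/48=0.0208, 21/48=0.4375, 16/48=0.3333, 10/48=0.2083
Proportions for Species C (n=157): 102/157=0.6497, 6/157=0.0382, 4/157=0.0255, 45/157=0.2866
Σ|p₁ᵢ − p₂ᵢ| = 0.6289 + 0.3993 + 0.3078 + 0.0783 = 1.4143
D = 1 − ½ × 1.4143 = 1 − 0.70715 = 0.29285

0.29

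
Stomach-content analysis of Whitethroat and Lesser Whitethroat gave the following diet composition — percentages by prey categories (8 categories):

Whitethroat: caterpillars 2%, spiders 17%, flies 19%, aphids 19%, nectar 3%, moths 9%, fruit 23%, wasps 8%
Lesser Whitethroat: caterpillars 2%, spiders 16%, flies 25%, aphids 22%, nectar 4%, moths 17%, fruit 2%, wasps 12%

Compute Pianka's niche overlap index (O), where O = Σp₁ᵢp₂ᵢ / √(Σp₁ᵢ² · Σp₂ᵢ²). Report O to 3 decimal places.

Convert percentages to proportions (divide by 100).
Σ p₁ᵢp₂ᵢ = 0.0004 + 0.0272 + 0.0475 + 0.0418 + 0.0012 + 0.0153 + 0.0046 + 0.0096 = 0.1476
Σp_1ᵢ² = 0.02² + 0.17² + 0.19² + 0.19² + 0.03² + 0.09² + 0.23² + 0.08² = 0.0004 + 0.0289 + 0.0361 + 0.0361 + 0.0009 + 0.0081 + 0.0529 + 0.0064 = 0.1698
Σp_2ᵢ² = 0.02² + 0.16² + 0.25² + 0.22² + 0.04² + 0.17² + 0.02² + 0.12² = 0.0004 + 0.0256 + 0.0625 + 0.0484 + 0.0016 + 0.0289 + 0.0004 + 0.0144 = 0.1822
O = 0.1476 / √(0.1698 × 0.1822) = 0.1476 / 0.175891 = 0.83916

0.839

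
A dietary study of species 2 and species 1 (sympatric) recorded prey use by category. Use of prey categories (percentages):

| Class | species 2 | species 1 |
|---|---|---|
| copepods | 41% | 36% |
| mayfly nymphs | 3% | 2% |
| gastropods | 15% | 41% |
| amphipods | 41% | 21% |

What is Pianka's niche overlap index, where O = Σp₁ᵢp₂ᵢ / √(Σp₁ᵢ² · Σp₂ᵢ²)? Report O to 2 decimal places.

Convert percentages to proportions (divide by 100).
Σ p₁ᵢp₂ᵢ = 0.1476 + 0.0006 + 0.0615 + 0.0861 = 0.2958
Σp_1ᵢ² = 0.41² + 0.03² + 0.15² + 0.41² = 0.1681 + 0.0009 + 0.0225 + 0.1681 = 0.3596
Σp_2ᵢ² = 0.36² + 0.02² + 0.41² + 0.21² = 0.1296 + 0.0004 + 0.1681 + 0.0441 = 0.3422
O = 0.2958 / √(0.3596 × 0.3422) = 0.2958 / 0.35079 = 0.8432

0.84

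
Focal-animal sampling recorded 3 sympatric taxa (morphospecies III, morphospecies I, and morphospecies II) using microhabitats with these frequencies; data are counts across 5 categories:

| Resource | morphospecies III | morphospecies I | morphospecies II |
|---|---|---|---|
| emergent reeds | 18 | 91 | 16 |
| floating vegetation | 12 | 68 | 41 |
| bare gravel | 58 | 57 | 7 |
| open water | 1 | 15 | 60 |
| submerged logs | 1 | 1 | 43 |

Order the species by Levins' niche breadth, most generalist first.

morphospecies II > morphospecies I > morphospecies III

Proportions for morphospecies III (n=90): 18/90=0.2000, 12/90=0.1333, 58/90=0.6444, 1/90=0.0111, 1/90=0.0111
Proportions for morphospecies I (n=232): 91/232=0.3922, 68/232=0.2931, 57/232=0.2457, 15/232=0.0647, 1/232=0.0043
Proportions for morphospecies II (n=167): 16/167=0.0958, 41/167=0.2455, 7/167=0.0419, 60/167=0.3593, 43/167=0.2575
Σp_IIIᵢ² = 0.2000² + 0.1333² + 0.6444² + 0.0111² + 0.0111² = 0.040000 + 0.017769 + 0.415251 + 0.000123 + 0.000123 = 0.473266
B_III = 1 / 0.473266 = 2.1130
Σp_Iᵢ² = 0.3922² + 0.2931² + 0.2457² + 0.0647² + 0.0043² = 0.153821 + 0.085908 + 0.060368 + 0.004186 + 0.000018 = 0.304301
B_I = 1 / 0.304301 = 3.2862
Σp_IIᵢ² = 0.0958² + 0.2455² + 0.0419² + 0.3593² + 0.2575² = 0.009178 + 0.060270 + 0.001756 + 0.129096 + 0.066306 = 0.266606
B_II = 1 / 0.266606 = 3.7509
Ranking by B (broadest → narrowest): morphospecies II (3.75) > morphospecies I (3.29) > morphospecies III (2.11)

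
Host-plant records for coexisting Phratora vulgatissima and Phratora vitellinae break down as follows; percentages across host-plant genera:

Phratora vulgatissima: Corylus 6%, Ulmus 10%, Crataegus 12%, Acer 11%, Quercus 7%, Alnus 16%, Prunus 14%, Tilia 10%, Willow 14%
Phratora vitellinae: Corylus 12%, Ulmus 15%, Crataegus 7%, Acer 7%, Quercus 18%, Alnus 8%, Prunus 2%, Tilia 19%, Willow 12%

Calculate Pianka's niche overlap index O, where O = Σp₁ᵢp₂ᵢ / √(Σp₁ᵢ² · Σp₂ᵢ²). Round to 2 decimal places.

0.80

Convert percentages to proportions (divide by 100).
Σ p₁ᵢp₂ᵢ = 0.0072 + 0.0150 + 0.0084 + 0.0077 + 0.0126 + 0.0128 + 0.0028 + 0.0190 + 0.0168 = 0.1023
Σp_1ᵢ² = 0.06² + 0.10² + 0.12² + 0.11² + 0.07² + 0.16² + 0.14² + 0.10² + 0.14² = 0.0036 + 0.0100 + 0.0144 + 0.0121 + 0.0049 + 0.0256 + 0.0196 + 0.0100 + 0.0196 = 0.1198
Σp_2ᵢ² = 0.12² + 0.15² + 0.07² + 0.07² + 0.18² + 0.08² + 0.02² + 0.19² + 0.12² = 0.0144 + 0.0225 + 0.0049 + 0.0049 + 0.0324 + 0.0064 + 0.0004 + 0.0361 + 0.0144 = 0.1364
O = 0.1023 / √(0.1198 × 0.1364) = 0.1023 / 0.12783 = 0.8003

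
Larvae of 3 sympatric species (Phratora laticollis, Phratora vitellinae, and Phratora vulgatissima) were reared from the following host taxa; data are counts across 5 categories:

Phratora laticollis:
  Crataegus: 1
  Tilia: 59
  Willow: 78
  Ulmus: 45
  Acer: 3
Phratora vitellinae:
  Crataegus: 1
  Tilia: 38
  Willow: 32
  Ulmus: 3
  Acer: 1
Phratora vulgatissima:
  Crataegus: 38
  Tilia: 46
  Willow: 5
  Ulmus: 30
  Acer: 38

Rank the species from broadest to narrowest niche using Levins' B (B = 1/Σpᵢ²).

Phratora vulgatissima > Phratora laticollis > Phratora vitellinae

Proportions for Phratora laticollis (n=186): 1/186=0.0054, 59/186=0.3172, 78/186=0.4194, 45/186=0.2419, 3/186=0.0161
Proportions for Phratora vitellinae (n=75): 1/75=0.0133, 38/75=0.5067, 32/75=0.4267, 3/75=0.0400, 1/75=0.0133
Proportions for Phratora vulgatissima (n=157): 38/157=0.2420, 46/157=0.2930, 5/157=0.0318, 30/157=0.1911, 38/157=0.2420
Σp_latiᵢ² = 0.0054² + 0.3172² + 0.4194² + 0.2419² + 0.0161² = 0.000029 + 0.100616 + 0.175896 + 0.058516 + 0.000259 = 0.335316
B_lati = 1 / 0.335316 = 2.9823
Σp_viteᵢ² = 0.0133² + 0.5067² + 0.4267² + 0.0400² + 0.0133² = 0.000177 + 0.256745 + 0.182073 + 0.001600 + 0.000177 = 0.440772
B_vite = 1 / 0.440772 = 2.2687
Σp_vulgᵢ² = 0.2420² + 0.2930² + 0.0318² + 0.1911² + 0.2420² = 0.058564 + 0.085849 + 0.001011 + 0.036519 + 0.058564 = 0.240507
B_vulg = 1 / 0.240507 = 4.1579
Ranking by B (broadest → narrowest): Phratora vulgatissima (4.16) > Phratora laticollis (2.98) > Phratora vitellinae (2.27)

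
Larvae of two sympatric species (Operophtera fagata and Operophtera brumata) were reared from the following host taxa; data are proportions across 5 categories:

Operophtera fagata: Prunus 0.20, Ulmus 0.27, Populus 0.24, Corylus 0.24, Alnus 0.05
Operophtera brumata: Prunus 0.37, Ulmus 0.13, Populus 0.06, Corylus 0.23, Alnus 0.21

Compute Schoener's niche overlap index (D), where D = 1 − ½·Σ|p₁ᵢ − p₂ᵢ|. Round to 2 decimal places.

Σ|p₁ᵢ − p₂ᵢ| = 0.17 + 0.14 + 0.18 + 0.01 + 0.16 = 0.66
D = 1 − ½ × 0.66 = 1 − 0.330 = 0.6700

0.67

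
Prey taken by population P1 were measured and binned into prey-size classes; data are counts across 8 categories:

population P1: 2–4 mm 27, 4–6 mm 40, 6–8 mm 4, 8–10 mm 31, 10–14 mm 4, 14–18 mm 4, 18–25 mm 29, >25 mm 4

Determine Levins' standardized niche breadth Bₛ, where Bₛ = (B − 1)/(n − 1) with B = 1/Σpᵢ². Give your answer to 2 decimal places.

Proportions for population P1 (n=143): 27/143=0.1888, 40/143=0.2797, 4/143=0.0280, 31/143=0.2168, 4/143=0.0280, 4/143=0.0280, 29/143=0.2028, 4/143=0.0280
Σpᵢ² = 0.1888² + 0.2797² + 0.0280² + 0.2168² + 0.0280² + 0.0280² + 0.2028² + 0.0280² = 0.035645 + 0.078232 + 0.000784 + 0.047002 + 0.000784 + 0.000784 + 0.041128 + 0.000784 = 0.205143
B = 1 / 0.205143 = 4.8746
Bₛ = (B − 1)/(n − 1) = (4.8746 − 1)/(8 − 1) = 3.8746/7 = 0.5535

0.55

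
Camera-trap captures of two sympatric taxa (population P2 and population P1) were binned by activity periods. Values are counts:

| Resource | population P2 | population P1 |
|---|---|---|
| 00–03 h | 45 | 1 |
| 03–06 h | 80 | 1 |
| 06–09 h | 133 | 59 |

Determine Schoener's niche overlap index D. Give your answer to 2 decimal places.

Proportions for population P2 (n=258): 45/258=0.1744, 80/258=0.3101, 133/258=0.5155
Proportions for population P1 (n=61): 1/61=0.0164, 1/61=0.0164, 59/61=0.9672
Σ|p₁ᵢ − p₂ᵢ| = 0.1580 + 0.2937 + 0.4517 = 0.9034
D = 1 − ½ × 0.9034 = 1 − 0.45170 = 0.54830

0.55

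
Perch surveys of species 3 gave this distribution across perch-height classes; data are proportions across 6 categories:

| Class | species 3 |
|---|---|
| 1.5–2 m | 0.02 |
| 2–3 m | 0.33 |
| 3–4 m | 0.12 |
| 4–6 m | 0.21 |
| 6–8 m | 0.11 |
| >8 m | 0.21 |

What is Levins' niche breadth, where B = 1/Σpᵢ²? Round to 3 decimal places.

Σpᵢ² = 0.02² + 0.33² + 0.12² + 0.21² + 0.11² + 0.21² = 0.0004 + 0.1089 + 0.0144 + 0.0441 + 0.0121 + 0.0441 = 0.2240
B = 1 / 0.2240 = 4.46429

4.464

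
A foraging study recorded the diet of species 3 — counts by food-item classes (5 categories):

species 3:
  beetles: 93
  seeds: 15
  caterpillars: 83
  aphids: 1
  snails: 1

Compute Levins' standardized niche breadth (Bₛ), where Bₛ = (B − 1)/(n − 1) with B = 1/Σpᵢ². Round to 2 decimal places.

Proportions for species 3 (n=193): 93/193=0.4819, 15/193=0.0777, 83/193=0.4301, 1/193=0.0052, 1/193=0.0052
Σpᵢ² = 0.4819² + 0.0777² + 0.4301² + 0.0052² + 0.0052² = 0.232228 + 0.006037 + 0.184986 + 0.000027 + 0.000027 = 0.423305
B = 1 / 0.423305 = 2.3624
Bₛ = (B − 1)/(n − 1) = (2.3624 − 1)/(5 − 1) = 1.3624/4 = 0.3406

0.34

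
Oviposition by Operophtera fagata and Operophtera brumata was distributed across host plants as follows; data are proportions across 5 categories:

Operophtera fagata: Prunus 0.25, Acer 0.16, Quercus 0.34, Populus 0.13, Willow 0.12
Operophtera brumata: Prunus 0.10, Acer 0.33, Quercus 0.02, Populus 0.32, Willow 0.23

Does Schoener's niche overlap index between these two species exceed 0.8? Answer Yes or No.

No

Σ|p₁ᵢ − p₂ᵢ| = 0.15 + 0.17 + 0.32 + 0.19 + 0.11 = 0.94
D = 1 − ½ × 0.94 = 1 − 0.470 = 0.5300
D = 0.5300 < 0.8 → No.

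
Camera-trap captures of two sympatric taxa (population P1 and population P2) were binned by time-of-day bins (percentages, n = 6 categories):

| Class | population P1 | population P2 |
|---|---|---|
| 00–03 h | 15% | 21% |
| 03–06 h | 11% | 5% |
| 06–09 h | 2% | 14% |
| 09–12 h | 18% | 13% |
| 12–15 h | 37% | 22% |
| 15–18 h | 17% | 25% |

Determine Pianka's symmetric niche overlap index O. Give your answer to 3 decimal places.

0.880

Convert percentages to proportions (divide by 100).
Σ p₁ᵢp₂ᵢ = 0.0315 + 0.0055 + 0.0028 + 0.0234 + 0.0814 + 0.0425 = 0.1871
Σp_1ᵢ² = 0.15² + 0.11² + 0.02² + 0.18² + 0.37² + 0.17² = 0.0225 + 0.0121 + 0.0004 + 0.0324 + 0.1369 + 0.0289 = 0.2332
Σp_2ᵢ² = 0.21² + 0.05² + 0.14² + 0.13² + 0.22² + 0.25² = 0.0441 + 0.0025 + 0.0196 + 0.0169 + 0.0484 + 0.0625 = 0.1940
O = 0.1871 / √(0.2332 × 0.1940) = 0.1871 / 0.212699 = 0.87965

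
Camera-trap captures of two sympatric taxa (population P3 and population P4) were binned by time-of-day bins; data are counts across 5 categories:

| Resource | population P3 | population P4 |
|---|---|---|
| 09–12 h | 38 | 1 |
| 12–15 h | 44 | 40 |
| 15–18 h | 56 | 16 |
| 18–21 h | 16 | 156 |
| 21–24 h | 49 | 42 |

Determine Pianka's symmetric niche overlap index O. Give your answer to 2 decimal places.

0.45

Proportions for population P3 (n=203): 38/203=0.1872, 44/203=0.2167, 56/203=0.2759, 16/203=0.0788, 49/203=0.2414
Proportions for population P4 (n=255): 1/255=0.0039, 40/255=0.1569, 16/255=0.0627, 156/255=0.6118, 42/255=0.1647
Σ p₁ᵢp₂ᵢ = 0.000730 + 0.034000 + 0.017299 + 0.048210 + 0.039759 = 0.139998
Σp_1ᵢ² = 0.1872² + 0.2167² + 0.2759² + 0.0788² + 0.2414² = 0.035044 + 0.046959 + 0.076121 + 0.006209 + 0.058274 = 0.222607
Σp_2ᵢ² = 0.0039² + 0.1569² + 0.0627² + 0.6118² + 0.1647² = 0.000015 + 0.024618 + 0.003931 + 0.374299 + 0.027126 = 0.429989
O = 0.139998 / √(0.222607 × 0.429989) = 0.139998 / 0.3093842 = 0.4525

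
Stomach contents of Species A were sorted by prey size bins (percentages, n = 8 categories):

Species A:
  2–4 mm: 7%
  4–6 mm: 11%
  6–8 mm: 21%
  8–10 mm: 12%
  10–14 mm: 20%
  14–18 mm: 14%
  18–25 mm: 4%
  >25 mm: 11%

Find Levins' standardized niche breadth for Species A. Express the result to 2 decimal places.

Convert percentages to proportions (divide by 100).
Σpᵢ² = 0.07² + 0.11² + 0.21² + 0.12² + 0.20² + 0.14² + 0.04² + 0.11² = 0.0049 + 0.0121 + 0.0441 + 0.0144 + 0.0400 + 0.0196 + 0.0016 + 0.0121 = 0.1488
B = 1 / 0.1488 = 6.7204
Bₛ = (B − 1)/(n − 1) = (6.7204 − 1)/(8 − 1) = 5.7204/7 = 0.8172

0.82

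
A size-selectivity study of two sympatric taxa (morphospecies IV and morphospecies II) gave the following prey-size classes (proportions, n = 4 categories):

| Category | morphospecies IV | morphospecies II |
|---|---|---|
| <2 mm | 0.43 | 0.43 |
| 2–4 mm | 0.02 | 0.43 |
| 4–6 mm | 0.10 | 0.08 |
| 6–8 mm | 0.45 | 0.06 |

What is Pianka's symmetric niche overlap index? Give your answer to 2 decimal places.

0.59

Σ p₁ᵢp₂ᵢ = 0.1849 + 0.0086 + 0.0080 + 0.0270 = 0.2285
Σp_1ᵢ² = 0.43² + 0.02² + 0.10² + 0.45² = 0.1849 + 0.0004 + 0.0100 + 0.2025 = 0.3978
Σp_2ᵢ² = 0.43² + 0.43² + 0.08² + 0.06² = 0.1849 + 0.1849 + 0.0064 + 0.0036 = 0.3798
O = 0.2285 / √(0.3978 × 0.3798) = 0.2285 / 0.38870 = 0.5879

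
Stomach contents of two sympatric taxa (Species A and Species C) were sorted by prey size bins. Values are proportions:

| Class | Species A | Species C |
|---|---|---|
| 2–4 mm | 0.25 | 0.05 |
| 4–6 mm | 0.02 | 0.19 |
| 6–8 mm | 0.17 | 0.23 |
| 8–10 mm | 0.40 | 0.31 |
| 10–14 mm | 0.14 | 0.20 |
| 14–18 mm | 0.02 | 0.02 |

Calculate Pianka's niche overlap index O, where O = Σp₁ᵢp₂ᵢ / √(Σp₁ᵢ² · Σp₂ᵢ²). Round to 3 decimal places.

0.835

Σ p₁ᵢp₂ᵢ = 0.0125 + 0.0038 + 0.0391 + 0.1240 + 0.0280 + 0.0004 = 0.2078
Σp_1ᵢ² = 0.25² + 0.02² + 0.17² + 0.40² + 0.14² + 0.02² = 0.0625 + 0.0004 + 0.0289 + 0.1600 + 0.0196 + 0.0004 = 0.2718
Σp_2ᵢ² = 0.05² + 0.19² + 0.23² + 0.31² + 0.20² + 0.02² = 0.0025 + 0.0361 + 0.0529 + 0.0961 + 0.0400 + 0.0004 = 0.2280
O = 0.2078 / √(0.2718 × 0.2280) = 0.2078 / 0.248939 = 0.83474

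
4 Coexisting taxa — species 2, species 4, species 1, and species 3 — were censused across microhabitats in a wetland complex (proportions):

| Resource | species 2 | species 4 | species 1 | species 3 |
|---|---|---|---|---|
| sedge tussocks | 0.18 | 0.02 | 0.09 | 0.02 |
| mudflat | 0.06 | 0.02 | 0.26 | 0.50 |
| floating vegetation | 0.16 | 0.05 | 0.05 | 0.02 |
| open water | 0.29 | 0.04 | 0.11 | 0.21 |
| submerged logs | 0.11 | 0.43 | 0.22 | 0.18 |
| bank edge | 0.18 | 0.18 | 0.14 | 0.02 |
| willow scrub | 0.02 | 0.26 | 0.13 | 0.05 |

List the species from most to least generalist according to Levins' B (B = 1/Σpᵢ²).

species 1 > species 2 > species 4 > species 3

Σp_2ᵢ² = 0.18² + 0.06² + 0.16² + 0.29² + 0.11² + 0.18² + 0.02² = 0.0324 + 0.0036 + 0.0256 + 0.0841 + 0.0121 + 0.0324 + 0.0004 = 0.1906
B_2 = 1 / 0.1906 = 5.2466
Σp_4ᵢ² = 0.02² + 0.02² + 0.05² + 0.04² + 0.43² + 0.18² + 0.26² = 0.0004 + 0.0004 + 0.0025 + 0.0016 + 0.1849 + 0.0324 + 0.0676 = 0.2898
B_4 = 1 / 0.2898 = 3.4507
Σp_1ᵢ² = 0.09² + 0.26² + 0.05² + 0.11² + 0.22² + 0.14² + 0.13² = 0.0081 + 0.0676 + 0.0025 + 0.0121 + 0.0484 + 0.0196 + 0.0169 = 0.1752
B_1 = 1 / 0.1752 = 5.7078
Σp_3ᵢ² = 0.02² + 0.50² + 0.02² + 0.21² + 0.18² + 0.02² + 0.05² = 0.0004 + 0.2500 + 0.0004 + 0.0441 + 0.0324 + 0.0004 + 0.0025 = 0.3302
B_3 = 1 / 0.3302 = 3.0285
Ranking by B (broadest → narrowest): species 1 (5.71) > species 2 (5.25) > species 4 (3.45) > species 3 (3.03)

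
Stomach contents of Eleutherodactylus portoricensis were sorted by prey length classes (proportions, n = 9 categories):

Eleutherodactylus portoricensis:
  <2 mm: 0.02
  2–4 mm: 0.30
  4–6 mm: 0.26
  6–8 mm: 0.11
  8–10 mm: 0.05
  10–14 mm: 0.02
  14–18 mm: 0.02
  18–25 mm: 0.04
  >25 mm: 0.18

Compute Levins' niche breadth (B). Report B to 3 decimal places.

4.822

Σpᵢ² = 0.02² + 0.30² + 0.26² + 0.11² + 0.05² + 0.02² + 0.02² + 0.04² + 0.18² = 0.0004 + 0.0900 + 0.0676 + 0.0121 + 0.0025 + 0.0004 + 0.0004 + 0.0016 + 0.0324 = 0.2074
B = 1 / 0.2074 = 4.82160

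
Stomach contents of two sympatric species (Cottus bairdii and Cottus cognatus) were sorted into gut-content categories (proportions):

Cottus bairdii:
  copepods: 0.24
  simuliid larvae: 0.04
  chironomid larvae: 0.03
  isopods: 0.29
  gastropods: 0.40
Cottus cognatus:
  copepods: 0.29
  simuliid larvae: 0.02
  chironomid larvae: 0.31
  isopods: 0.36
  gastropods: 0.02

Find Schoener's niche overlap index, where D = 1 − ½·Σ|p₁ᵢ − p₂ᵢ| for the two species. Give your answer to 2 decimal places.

Σ|p₁ᵢ − p₂ᵢ| = 0.05 + 0.02 + 0.28 + 0.07 + 0.38 = 0.80
D = 1 − ½ × 0.80 = 1 − 0.400 = 0.6000

0.60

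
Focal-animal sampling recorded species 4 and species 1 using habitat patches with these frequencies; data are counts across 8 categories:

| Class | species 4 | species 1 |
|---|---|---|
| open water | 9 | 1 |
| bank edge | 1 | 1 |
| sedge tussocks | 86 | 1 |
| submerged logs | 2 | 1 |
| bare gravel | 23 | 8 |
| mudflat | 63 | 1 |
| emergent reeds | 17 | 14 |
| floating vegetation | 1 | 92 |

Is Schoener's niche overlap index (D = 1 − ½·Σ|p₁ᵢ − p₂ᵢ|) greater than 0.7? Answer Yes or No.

No

Proportions for species 4 (n=202): 9/202=0.0446, 1/202=0.0050, 86/202=0.4257, 2/202=0.0099, 23/202=0.1139, 63/202=0.3119, 17/202=0.0842, 1/202=0.0050
Proportions for species 1 (n=119): 1/119=0.0084, 1/119=0.0084, 1/119=0.0084, 1/119=0.0084, 8/119=0.0672, 1/119=0.0084, 14/119=0.1176, 92/119=0.7731
Σ|p₁ᵢ − p₂ᵢ| = 0.0362 + 0.0034 + 0.4173 + 0.0015 + 0.0467 + 0.3035 + 0.0334 + 0.7681 = 1.6101
D = 1 − ½ × 1.6101 = 1 − 0.80505 = 0.19495
D = 0.19495 < 0.7 → No.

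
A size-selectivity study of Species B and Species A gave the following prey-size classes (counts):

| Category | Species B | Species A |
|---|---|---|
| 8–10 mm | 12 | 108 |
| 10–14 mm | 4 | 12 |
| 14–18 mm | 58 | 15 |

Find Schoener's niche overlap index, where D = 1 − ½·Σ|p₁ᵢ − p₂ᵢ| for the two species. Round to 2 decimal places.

0.33

Proportions for Species B (n=74): 12/74=0.1622, 4/74=0.0541, 58/74=0.7838
Proportions for Species A (n=135): 108/135=0.8000, 12/135=0.0889, 15/135=0.1111
Σ|p₁ᵢ − p₂ᵢ| = 0.6378 + 0.0348 + 0.6727 = 1.3453
D = 1 − ½ × 1.3453 = 1 − 0.67265 = 0.32735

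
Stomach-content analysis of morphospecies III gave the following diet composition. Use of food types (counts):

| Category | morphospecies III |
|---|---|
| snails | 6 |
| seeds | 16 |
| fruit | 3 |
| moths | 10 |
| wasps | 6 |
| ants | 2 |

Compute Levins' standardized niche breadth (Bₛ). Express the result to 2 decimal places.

Proportions for morphospecies III (n=43): 6/43=0.1395, 16/43=0.3721, 3/43=0.0698, 10/43=0.2326, 6/43=0.1395, 2/43=0.0465
Σpᵢ² = 0.1395² + 0.3721² + 0.0698² + 0.2326² + 0.1395² + 0.0465² = 0.019460 + 0.138458 + 0.004872 + 0.054103 + 0.019460 + 0.002162 = 0.238515
B = 1 / 0.238515 = 4.1926
Bₛ = (B − 1)/(n − 1) = (4.1926 − 1)/(6 − 1) = 3.1926/5 = 0.6385

0.64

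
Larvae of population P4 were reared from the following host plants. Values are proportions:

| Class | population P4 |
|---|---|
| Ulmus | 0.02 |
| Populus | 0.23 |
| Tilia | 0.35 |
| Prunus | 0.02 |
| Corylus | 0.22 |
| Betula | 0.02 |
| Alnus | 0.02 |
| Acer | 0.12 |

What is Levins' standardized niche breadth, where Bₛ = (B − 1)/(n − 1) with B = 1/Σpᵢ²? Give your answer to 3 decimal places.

0.453

Σpᵢ² = 0.02² + 0.23² + 0.35² + 0.02² + 0.22² + 0.02² + 0.02² + 0.12² = 0.0004 + 0.0529 + 0.1225 + 0.0004 + 0.0484 + 0.0004 + 0.0004 + 0.0144 = 0.2398
B = 1 / 0.2398 = 4.17014
Bₛ = (B − 1)/(n − 1) = (4.17014 − 1)/(8 − 1) = 3.17014/7 = 0.45288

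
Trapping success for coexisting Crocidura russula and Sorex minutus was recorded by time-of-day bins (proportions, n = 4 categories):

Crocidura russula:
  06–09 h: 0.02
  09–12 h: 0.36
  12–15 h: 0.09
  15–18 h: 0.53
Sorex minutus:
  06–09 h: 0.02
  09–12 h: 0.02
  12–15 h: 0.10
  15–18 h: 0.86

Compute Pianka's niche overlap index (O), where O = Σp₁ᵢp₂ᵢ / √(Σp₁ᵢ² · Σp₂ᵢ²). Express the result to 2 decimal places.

Σ p₁ᵢp₂ᵢ = 0.0004 + 0.0072 + 0.0090 + 0.4558 = 0.4724
Σp_1ᵢ² = 0.02² + 0.36² + 0.09² + 0.53² = 0.0004 + 0.1296 + 0.0081 + 0.2809 = 0.4190
Σp_2ᵢ² = 0.02² + 0.02² + 0.10² + 0.86² = 0.0004 + 0.0004 + 0.0100 + 0.7396 = 0.7504
O = 0.4724 / √(0.4190 × 0.7504) = 0.4724 / 0.56073 = 0.8425

0.84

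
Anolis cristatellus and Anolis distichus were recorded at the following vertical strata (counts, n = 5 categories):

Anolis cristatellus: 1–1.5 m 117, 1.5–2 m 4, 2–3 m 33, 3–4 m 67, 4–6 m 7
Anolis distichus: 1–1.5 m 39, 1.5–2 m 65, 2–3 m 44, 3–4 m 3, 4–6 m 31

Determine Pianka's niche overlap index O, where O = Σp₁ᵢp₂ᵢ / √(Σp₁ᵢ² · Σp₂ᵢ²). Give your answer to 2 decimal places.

Proportions for Anolis cristatellus (n=228): 117/228=0.5132, 4/228=0.0175, 33/228=0.1447, 67/228=0.2939, 7/228=0.0307
Proportions for Anolis distichus (n=182): 39/182=0.2143, 65/182=0.3571, 44/182=0.2418, 3/182=0.0165, 31/182=0.1703
Σ p₁ᵢp₂ᵢ = 0.109979 + 0.006249 + 0.034988 + 0.004849 + 0.005228 = 0.161293
Σp_1ᵢ² = 0.5132² + 0.0175² + 0.1447² + 0.2939² + 0.0307² = 0.263374 + 0.000306 + 0.020938 + 0.086377 + 0.000942 = 0.371937
Σp_2ᵢ² = 0.2143² + 0.3571² + 0.2418² + 0.0165² + 0.1703² = 0.045924 + 0.127520 + 0.058467 + 0.000272 + 0.029002 = 0.261185
O = 0.161293 / √(0.371937 × 0.261185) = 0.161293 / 0.3116799 = 0.5175

0.52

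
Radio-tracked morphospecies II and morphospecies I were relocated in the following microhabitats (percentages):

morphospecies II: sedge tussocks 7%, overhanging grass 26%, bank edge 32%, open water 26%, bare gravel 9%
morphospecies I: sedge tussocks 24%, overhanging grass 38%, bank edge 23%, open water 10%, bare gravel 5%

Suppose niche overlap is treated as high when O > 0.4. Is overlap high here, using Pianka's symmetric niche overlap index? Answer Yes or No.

Yes

Convert percentages to proportions (divide by 100).
Σ p₁ᵢp₂ᵢ = 0.0168 + 0.0988 + 0.0736 + 0.0260 + 0.0045 = 0.2197
Σp_1ᵢ² = 0.07² + 0.26² + 0.32² + 0.26² + 0.09² = 0.0049 + 0.0676 + 0.1024 + 0.0676 + 0.0081 = 0.2506
Σp_2ᵢ² = 0.24² + 0.38² + 0.23² + 0.10² + 0.05² = 0.0576 + 0.1444 + 0.0529 + 0.0100 + 0.0025 = 0.2674
O = 0.2197 / √(0.2506 × 0.2674) = 0.2197 / 0.25886 = 0.8487
O = 0.8487 > 0.4 → Yes.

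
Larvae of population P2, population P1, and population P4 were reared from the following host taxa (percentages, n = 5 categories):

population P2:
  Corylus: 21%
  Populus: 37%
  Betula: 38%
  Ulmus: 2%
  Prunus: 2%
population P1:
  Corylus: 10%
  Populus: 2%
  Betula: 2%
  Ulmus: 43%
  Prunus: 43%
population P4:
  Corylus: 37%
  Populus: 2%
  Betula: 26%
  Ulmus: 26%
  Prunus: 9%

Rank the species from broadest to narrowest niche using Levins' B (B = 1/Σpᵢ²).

population P4 > population P2 > population P1

Convert percentages to proportions (divide by 100).
Σp_P2ᵢ² = 0.21² + 0.37² + 0.38² + 0.02² + 0.02² = 0.0441 + 0.1369 + 0.1444 + 0.0004 + 0.0004 = 0.3262
B_P2 = 1 / 0.3262 = 3.0656
Σp_P1ᵢ² = 0.10² + 0.02² + 0.02² + 0.43² + 0.43² = 0.0100 + 0.0004 + 0.0004 + 0.1849 + 0.1849 = 0.3806
B_P1 = 1 / 0.3806 = 2.6274
Σp_P4ᵢ² = 0.37² + 0.02² + 0.26² + 0.26² + 0.09² = 0.1369 + 0.0004 + 0.0676 + 0.0676 + 0.0081 = 0.2806
B_P4 = 1 / 0.2806 = 3.5638
Ranking by B (broadest → narrowest): population P4 (3.56) > population P2 (3.07) > population P1 (2.63)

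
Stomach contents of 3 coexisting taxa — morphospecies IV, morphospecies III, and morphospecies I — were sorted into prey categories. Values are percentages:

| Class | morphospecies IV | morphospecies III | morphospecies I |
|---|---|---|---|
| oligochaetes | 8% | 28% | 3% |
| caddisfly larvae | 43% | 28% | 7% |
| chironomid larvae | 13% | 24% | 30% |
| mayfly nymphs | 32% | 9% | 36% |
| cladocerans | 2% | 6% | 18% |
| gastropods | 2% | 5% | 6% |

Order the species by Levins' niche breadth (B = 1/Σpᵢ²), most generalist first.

Convert percentages to proportions (divide by 100).
Σp_IVᵢ² = 0.08² + 0.43² + 0.13² + 0.32² + 0.02² + 0.02² = 0.0064 + 0.1849 + 0.0169 + 0.1024 + 0.0004 + 0.0004 = 0.3114
B_IV = 1 / 0.3114 = 3.2113
Σp_IIIᵢ² = 0.28² + 0.28² + 0.24² + 0.09² + 0.06² + 0.05² = 0.0784 + 0.0784 + 0.0576 + 0.0081 + 0.0036 + 0.0025 = 0.2286
B_III = 1 / 0.2286 = 4.3745
Σp_Iᵢ² = 0.03² + 0.07² + 0.30² + 0.36² + 0.18² + 0.06² = 0.0009 + 0.0049 + 0.0900 + 0.1296 + 0.0324 + 0.0036 = 0.2614
B_I = 1 / 0.2614 = 3.8256
Ranking by B (broadest → narrowest): morphospecies III (4.37) > morphospecies I (3.83) > morphospecies IV (3.21)

morphospecies III > morphospecies I > morphospecies IV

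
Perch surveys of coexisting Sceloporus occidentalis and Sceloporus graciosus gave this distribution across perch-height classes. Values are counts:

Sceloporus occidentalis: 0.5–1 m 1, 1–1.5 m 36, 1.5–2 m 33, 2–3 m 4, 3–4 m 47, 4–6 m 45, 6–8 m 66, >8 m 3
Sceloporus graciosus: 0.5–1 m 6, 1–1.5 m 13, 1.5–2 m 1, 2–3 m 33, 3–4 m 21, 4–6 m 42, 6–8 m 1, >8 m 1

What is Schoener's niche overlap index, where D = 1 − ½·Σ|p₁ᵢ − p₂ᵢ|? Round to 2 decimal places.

Proportions for Sceloporus occidentalis (n=235): 1/235=0.0043, 36/235=0.1532, 33/235=0.1404, 4/235=0.0170, 47/235=0.2000, 45/235=0.1915, 66/235=0.2809, 3/235=0.0128
Proportions for Sceloporus graciosus (n=118): 6/118=0.0508, 13/118=0.1102, 1/118=0.0085, 33/118=0.2797, 21/118=0.1780, 42/118=0.3559, 1/118=0.0085, 1/118=0.0085
Σ|p₁ᵢ − p₂ᵢ| = 0.0465 + 0.0430 + 0.1319 + 0.2627 + 0.0220 + 0.1644 + 0.2724 + 0.0043 = 0.9472
D = 1 − ½ × 0.9472 = 1 − 0.47360 = 0.52640

0.53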